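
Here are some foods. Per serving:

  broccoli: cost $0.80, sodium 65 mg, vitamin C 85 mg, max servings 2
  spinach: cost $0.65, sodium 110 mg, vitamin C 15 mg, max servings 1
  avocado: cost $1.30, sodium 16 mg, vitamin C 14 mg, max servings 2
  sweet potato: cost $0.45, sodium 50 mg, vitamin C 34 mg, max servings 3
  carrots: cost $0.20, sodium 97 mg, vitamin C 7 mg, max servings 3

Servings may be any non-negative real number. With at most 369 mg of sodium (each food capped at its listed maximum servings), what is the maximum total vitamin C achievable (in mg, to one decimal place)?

Vitamin C per mg sodium: broccoli 1.308, avocado 0.875, sweet potato 0.68, spinach 0.1364, carrots 0.07216.
Take 2 servings of broccoli: uses 130 mg sodium, +170.0 mg vitamin C (running total 170.0 mg).
Take 2 servings of avocado: uses 32 mg sodium, +28.0 mg vitamin C (running total 198.0 mg).
Take 3 servings of sweet potato: uses 150 mg sodium, +102.0 mg vitamin C (running total 300.0 mg).
Take 0.5182 servings of spinach: uses 57 mg sodium, +7.8 mg vitamin C (running total 307.8 mg).
Filling greedily by vitamin C-per-mg sodium is optimal for one linear limit, giving 307.8 mg.

307.8 mg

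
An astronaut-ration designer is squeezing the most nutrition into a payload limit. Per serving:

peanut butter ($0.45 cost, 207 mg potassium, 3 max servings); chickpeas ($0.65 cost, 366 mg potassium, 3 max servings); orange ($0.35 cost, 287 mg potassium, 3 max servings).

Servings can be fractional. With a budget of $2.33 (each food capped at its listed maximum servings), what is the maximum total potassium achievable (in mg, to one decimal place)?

Potassium per dollar: orange 820, chickpeas 563.1, peanut butter 460.
Take 3 servings of orange: spends $1.05, +861.0 mg potassium (running total 861.0 mg).
Take 1.969 servings of chickpeas: spends $1.28, +720.7 mg potassium (running total 1581.7 mg).
Filling greedily by potassium-per-dollar is optimal for one linear limit, giving 1581.7 mg.

1581.7 mg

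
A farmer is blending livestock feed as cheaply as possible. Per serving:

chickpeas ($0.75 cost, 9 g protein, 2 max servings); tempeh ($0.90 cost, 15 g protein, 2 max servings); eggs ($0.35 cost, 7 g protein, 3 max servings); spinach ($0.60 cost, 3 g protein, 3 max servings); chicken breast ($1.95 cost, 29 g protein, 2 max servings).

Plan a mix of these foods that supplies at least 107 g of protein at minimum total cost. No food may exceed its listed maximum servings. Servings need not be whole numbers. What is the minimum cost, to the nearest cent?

$6.62

Cost per g of protein: eggs $0.0500, tempeh $0.0600, chicken breast $0.0672, chickpeas $0.0833, spinach $0.2000.
Take 3 servings of eggs: +21.0 g protein for $1.05 (total $1.05, still need 86.0 g).
Take 2 servings of tempeh: +30.0 g protein for $1.80 (total $2.85, still need 56.0 g).
Take 1.931 servings of chicken breast: +56.0 g protein for $3.77 (total $6.62, still need 0.0 g).
Greedy by cheapest-per-g is optimal for a single linear constraint, so the minimum cost is $6.62.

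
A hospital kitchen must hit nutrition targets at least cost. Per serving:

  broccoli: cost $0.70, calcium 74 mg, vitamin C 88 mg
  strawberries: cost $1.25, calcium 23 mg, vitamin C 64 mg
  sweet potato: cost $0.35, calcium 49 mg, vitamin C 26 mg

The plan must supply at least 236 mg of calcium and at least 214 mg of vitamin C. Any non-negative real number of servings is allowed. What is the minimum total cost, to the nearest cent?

$2.00

Two binding constraints pin down two serving amounts, so the optimal mix uses at most two foods. The candidates are each food alone (scaled to the tighter of calcium/vitamin C) and each pair with both constraints tight.
broccoli only: max(236/74, 214/88) = 3.189 servings → $2.23.
strawberries only: max(236/23, 214/64) = 10.26 servings → $12.83.
sweet potato only: max(236/49, 214/26) = 8.231 servings → $2.88.
broccoli + strawberries: intersection lies outside the first quadrant.
broccoli + sweet potato with both tight: 1.822 servings and 2.065 servings → $2.00.
strawberries + sweet potato with both tight: 1.714 servings and 4.012 servings → $3.55.
So the least-cost plan costs $2.00.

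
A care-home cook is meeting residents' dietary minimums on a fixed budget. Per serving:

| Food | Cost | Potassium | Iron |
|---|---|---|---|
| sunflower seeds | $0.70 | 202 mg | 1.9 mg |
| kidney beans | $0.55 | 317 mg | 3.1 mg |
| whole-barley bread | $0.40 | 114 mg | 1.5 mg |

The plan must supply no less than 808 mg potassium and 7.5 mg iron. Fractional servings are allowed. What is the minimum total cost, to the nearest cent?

An LP optimum is at a vertex; with two nutrient constraints at most two foods are used. Check each candidate.
sunflower seeds only: max(808/202, 7.5/1.9) = 4 servings → $2.80.
kidney beans only: max(808/317, 7.5/3.1) = 2.549 servings → $1.40.
whole-barley bread only: max(808/114, 7.5/1.5) = 7.088 servings → $2.84.
sunflower seeds + kidney beans with both targets exact would need a negative amount; discard.
sunflower seeds + whole-barley bread with both targets exact would need a negative amount; discard.
kidney beans + whole-barley bread: the both-tight solution has a negative serving — not a feasible corner.
So the least-cost plan costs $1.40.

$1.40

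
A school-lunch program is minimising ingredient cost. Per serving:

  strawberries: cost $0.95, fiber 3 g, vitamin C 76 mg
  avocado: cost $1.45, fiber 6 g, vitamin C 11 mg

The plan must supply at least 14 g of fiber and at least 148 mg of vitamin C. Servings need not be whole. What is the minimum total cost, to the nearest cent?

Minimising a linear cost over {fiber ≥ 14, vitamin C ≥ 148, servings ≥ 0} — the optimum is at a vertex, using one or two foods.
strawberries only: max(14/3, 148/76) = 4.667 servings → $4.43.
avocado only: max(14/6, 148/11) = 13.45 servings → $19.51.
strawberries + avocado with both tight: 1.735 servings and 1.466 servings → $3.77.
The minimum over all feasible corners is $3.77.

$3.77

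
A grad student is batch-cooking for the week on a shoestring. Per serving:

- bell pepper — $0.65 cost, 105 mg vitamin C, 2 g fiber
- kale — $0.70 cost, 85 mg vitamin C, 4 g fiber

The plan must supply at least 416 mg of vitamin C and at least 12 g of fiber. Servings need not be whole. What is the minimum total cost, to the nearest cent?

$2.87

An LP optimum is at a vertex; with two nutrient constraints at most two foods are used. Check each candidate.
bell pepper only: max(416/105, 12/2) = 6 servings → $3.90.
kale only: max(416/85, 12/4) = 4.894 servings → $3.43.
bell pepper + kale with both tight: 2.576 servings and 1.712 servings → $2.87.
Cheapest feasible corner: $2.87.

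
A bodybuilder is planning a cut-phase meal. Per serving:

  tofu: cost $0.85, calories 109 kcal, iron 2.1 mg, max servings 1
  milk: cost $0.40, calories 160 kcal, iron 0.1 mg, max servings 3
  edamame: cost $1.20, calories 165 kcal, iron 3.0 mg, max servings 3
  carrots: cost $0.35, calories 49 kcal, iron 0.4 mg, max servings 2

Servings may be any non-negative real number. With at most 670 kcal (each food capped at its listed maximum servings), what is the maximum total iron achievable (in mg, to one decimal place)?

Iron per kcal: tofu 0.01927, edamame 0.01818, carrots 0.008163, milk 0.000625.
Take 1 serving of tofu: uses 109 kcal, +2.1 mg iron (running total 2.1 mg).
Take 3 servings of edamame: uses 495 kcal, +9.0 mg iron (running total 11.1 mg).
Take 1.347 servings of carrots: uses 66 kcal, +0.5 mg iron (running total 11.6 mg).
Filling greedily by iron-per-kcal is optimal for one linear limit, giving 11.6 mg.

11.6 mg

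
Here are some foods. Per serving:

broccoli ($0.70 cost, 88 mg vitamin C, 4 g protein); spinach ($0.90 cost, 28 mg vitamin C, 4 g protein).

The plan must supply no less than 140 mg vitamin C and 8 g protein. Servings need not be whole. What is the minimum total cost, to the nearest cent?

$1.40

Two binding constraints pin down two serving amounts, so the optimal mix uses at most two foods. The candidates are each food alone (scaled to the tighter of vitamin C/protein) and each pair with both constraints tight.
broccoli only: max(140/88, 8/4) = 2 servings → $1.40.
spinach only: max(140/28, 8/4) = 5 servings → $4.50.
broccoli + spinach with both tight: 1.4 servings and 0.6 servings → $1.52.
Cheapest feasible corner: $1.40.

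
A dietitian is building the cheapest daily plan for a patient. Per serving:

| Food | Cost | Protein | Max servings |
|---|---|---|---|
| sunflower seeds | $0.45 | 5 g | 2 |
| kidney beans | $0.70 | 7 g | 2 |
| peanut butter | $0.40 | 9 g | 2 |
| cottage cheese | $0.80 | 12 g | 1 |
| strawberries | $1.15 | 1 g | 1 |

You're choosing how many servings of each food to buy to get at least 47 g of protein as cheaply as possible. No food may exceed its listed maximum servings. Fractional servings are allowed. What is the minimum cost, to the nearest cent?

Cost per g of protein: peanut butter $0.0444, cottage cheese $0.0667, sunflower seeds $0.0900, kidney beans $0.1000, strawberries $1.1500.
Take 2 servings of peanut butter: +18.0 g protein for $0.80 (total $0.80, still need 29.0 g).
Take 1 serving of cottage cheese: +12.0 g protein for $0.80 (total $1.60, still need 17.0 g).
Take 2 servings of sunflower seeds: +10.0 g protein for $0.90 (total $2.50, still need 7.0 g).
Take 1 serving of kidney beans: +7.0 g protein for $0.70 (total $3.20, still need 0.0 g).
Greedy by cheapest-per-g is optimal for a single linear constraint, so the minimum cost is $3.20.

$3.20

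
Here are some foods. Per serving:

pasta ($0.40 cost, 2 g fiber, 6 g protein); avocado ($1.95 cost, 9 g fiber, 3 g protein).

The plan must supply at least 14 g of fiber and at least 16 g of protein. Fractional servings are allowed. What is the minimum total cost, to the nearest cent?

$2.80

Two binding constraints pin down two serving amounts, so the optimal mix uses at most two foods. The candidates are each food alone (scaled to the tighter of fiber/protein) and each pair with both constraints tight.
pasta only: max(14/2, 16/6) = 7 servings → $2.80.
avocado only: max(14/9, 16/3) = 5.333 servings → $10.40.
pasta + avocado with both tight: 2.125 servings and 1.083 servings → $2.96.
Cheapest feasible corner: $2.80.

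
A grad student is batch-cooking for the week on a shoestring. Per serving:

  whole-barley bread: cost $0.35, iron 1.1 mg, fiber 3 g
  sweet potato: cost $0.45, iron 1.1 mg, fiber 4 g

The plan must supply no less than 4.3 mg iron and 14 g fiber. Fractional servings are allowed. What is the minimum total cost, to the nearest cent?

Two binding constraints pin down two serving amounts, so the optimal mix uses at most two foods. The candidates are each food alone (scaled to the tighter of iron/fiber) and each pair with both constraints tight.
whole-barley bread only: max(4.3/1.1, 14/3) = 4.667 servings → $1.63.
sweet potato only: max(4.3/1.1, 14/4) = 3.909 servings → $1.76.
whole-barley bread + sweet potato with both tight: 1.636 servings and 2.273 servings → $1.60.
Cheapest feasible corner: $1.60.

$1.60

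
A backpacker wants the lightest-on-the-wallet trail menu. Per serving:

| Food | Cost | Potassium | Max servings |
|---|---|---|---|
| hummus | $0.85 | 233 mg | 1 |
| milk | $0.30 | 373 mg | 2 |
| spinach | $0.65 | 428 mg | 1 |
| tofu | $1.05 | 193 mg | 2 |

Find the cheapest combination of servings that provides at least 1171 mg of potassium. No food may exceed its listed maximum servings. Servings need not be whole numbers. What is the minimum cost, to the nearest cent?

$1.25

Cost per mg of potassium: milk $0.0008, spinach $0.0015, hummus $0.0036, tofu $0.0054.
Take 2 servings of milk: +746.0 mg potassium for $0.60 (total $0.60, still need 425.0 mg).
Take 0.993 servings of spinach: +425.0 mg potassium for $0.65 (total $1.25, still need 0.0 mg).
Filling from the cheapest source first is optimal under one linear minimum: $1.25.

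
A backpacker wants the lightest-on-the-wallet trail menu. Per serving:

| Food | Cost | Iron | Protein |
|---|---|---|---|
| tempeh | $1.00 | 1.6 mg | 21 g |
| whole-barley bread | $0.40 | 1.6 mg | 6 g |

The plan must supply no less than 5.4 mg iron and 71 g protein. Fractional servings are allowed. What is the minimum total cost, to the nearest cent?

$3.38

This is a tiny linear program; its minimum lies at a vertex of the feasible set. List the vertices and price them.
tempeh only: max(5.4/1.6, 71/21) = 3.381 servings → $3.38.
whole-barley bread only: max(5.4/1.6, 71/6) = 11.83 servings → $4.73.
tempeh + whole-barley bread: intersection lies outside the first quadrant.
Cheapest feasible corner: $3.38.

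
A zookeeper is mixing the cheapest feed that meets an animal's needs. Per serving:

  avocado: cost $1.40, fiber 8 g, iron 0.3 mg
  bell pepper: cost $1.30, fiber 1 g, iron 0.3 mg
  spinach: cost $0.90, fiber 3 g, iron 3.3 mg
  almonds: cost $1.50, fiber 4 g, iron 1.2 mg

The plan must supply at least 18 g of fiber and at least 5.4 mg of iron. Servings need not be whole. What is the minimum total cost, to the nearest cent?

Two binding constraints pin down two serving amounts, so the optimal mix uses at most two foods. The candidates are each food alone (scaled to the tighter of fiber/iron) and each pair with both constraints tight.
avocado only: max(18/8, 5.4/0.3) = 18 servings → $25.20.
bell pepper only: max(18/1, 5.4/0.3) = 18 servings → $23.40.
spinach only: max(18/3, 5.4/3.3) = 6 servings → $5.40.
almonds only: max(18/4, 5.4/1.2) = 4.5 servings → $6.75.
avocado + bell pepper with both tight: 0 servings and 18 servings → $23.40.
avocado + spinach with both tight: 1.694 servings and 1.482 servings → $3.71.
avocado + almonds with both tight: 0 servings and 4.5 servings → $6.75.
bell pepper + spinach with both tight: 18 servings and 0 servings → $23.40.
bell pepper + almonds (both tight): parallel constraints — no distinct corner.
spinach + almonds with both tight: 0 servings and 4.5 servings → $6.75.
Cheapest feasible corner: $3.71.

$3.71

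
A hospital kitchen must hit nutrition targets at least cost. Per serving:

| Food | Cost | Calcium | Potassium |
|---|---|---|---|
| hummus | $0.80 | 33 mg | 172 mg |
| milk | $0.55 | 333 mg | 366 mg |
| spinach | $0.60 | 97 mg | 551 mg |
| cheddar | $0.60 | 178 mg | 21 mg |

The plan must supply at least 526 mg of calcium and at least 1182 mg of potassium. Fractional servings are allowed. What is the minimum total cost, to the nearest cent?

For a min-cost LP with two ≥-constraints, a basic feasible solution has at most two positive variables.
hummus only: max(526/33, 1182/172) = 15.94 servings → $12.75.
milk only: max(526/333, 1182/366) = 3.23 servings → $1.78.
spinach only: max(526/97, 1182/551) = 5.423 servings → $3.25.
cheddar only: max(526/178, 1182/21) = 56.29 servings → $33.77.
hummus + milk with both tight: 4.449 servings and 1.139 servings → $4.19.
hummus + spinach with both targets exact would need a negative amount; discard.
hummus + cheddar with both tight: 6.662 servings and 1.72 servings → $6.36.
milk + spinach with both tight: 1.184 servings and 1.359 servings → $1.47.
milk + cheddar: the both-tight solution has a negative serving — not a feasible corner.
spinach + cheddar with both tight: 2.076 servings and 1.824 servings → $2.34.
The minimum over all feasible corners is $1.47.

$1.47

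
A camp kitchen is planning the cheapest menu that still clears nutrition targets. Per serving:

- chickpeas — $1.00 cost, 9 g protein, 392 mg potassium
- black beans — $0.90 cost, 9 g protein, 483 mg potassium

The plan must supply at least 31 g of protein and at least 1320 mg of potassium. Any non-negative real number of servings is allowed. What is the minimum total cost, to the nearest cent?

$3.10

An LP optimum is at a vertex; with two nutrient constraints at most two foods are used. Check each candidate.
chickpeas only: max(31/9, 1320/392) = 3.444 servings → $3.44.
black beans only: max(31/9, 1320/483) = 3.444 servings → $3.10.
chickpeas + black beans: intersection lies outside the first quadrant.
So the least-cost plan costs $3.10.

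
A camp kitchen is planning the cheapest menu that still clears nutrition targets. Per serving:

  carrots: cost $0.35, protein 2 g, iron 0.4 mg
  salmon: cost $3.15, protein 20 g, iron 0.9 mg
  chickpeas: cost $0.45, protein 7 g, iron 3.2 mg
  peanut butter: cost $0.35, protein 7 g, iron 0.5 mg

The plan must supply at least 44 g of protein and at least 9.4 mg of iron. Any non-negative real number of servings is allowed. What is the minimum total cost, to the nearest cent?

$2.43

Compare the cost at each extreme point of the feasible region.
carrots only: max(44/2, 9.4/0.4) = 23.5 servings → $8.22.
salmon only: max(44/20, 9.4/0.9) = 10.44 servings → $32.90.
chickpeas only: max(44/7, 9.4/3.2) = 6.286 servings → $2.83.
peanut butter only: max(44/7, 9.4/0.5) = 18.8 servings → $6.58.
carrots + salmon: intersection lies outside the first quadrant.
carrots + chickpeas with both tight: 20.83 servings and 0.3333 servings → $7.44.
carrots + peanut butter: intersection lies outside the first quadrant.
salmon + chickpeas with both tight: 1.3 servings and 2.572 servings → $5.25.
salmon + peanut butter: the both-tight solution has a negative serving — not a feasible corner.
chickpeas + peanut butter with both tight: 2.317 servings and 3.968 servings → $2.43.
Cheapest feasible corner: $2.43.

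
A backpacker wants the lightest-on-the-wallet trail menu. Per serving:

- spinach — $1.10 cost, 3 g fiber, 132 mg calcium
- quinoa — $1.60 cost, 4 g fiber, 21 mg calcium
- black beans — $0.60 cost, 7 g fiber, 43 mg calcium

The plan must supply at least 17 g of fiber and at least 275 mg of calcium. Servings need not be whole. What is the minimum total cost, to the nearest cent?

Check every corner: each single food scaled to meet both minima, and each pair solved so both constraints bind.
spinach only: max(17/3, 275/132) = 5.667 servings → $6.23.
quinoa only: max(17/4, 275/21) = 13.1 servings → $20.95.
black beans only: max(17/7, 275/43) = 6.395 servings → $3.84.
spinach + quinoa with both tight: 1.598 servings and 3.052 servings → $6.64.
spinach + black beans with both tight: 1.502 servings and 1.785 servings → $2.72.
quinoa + black beans: the both-tight solution has a negative serving — not a feasible corner.
Cheapest feasible corner: $2.72.

$2.72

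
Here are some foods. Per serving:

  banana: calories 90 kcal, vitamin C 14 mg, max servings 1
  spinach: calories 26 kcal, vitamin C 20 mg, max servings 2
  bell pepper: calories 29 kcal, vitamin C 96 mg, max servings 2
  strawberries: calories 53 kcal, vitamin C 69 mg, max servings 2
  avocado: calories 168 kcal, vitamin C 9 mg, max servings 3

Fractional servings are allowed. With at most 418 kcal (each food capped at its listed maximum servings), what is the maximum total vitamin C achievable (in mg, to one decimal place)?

Vitamin C per kcal: bell pepper 3.31, strawberries 1.302, spinach 0.7692, banana 0.1556, avocado 0.05357.
Take 2 servings of bell pepper: uses 58 kcal, +192.0 mg vitamin C (running total 192.0 mg).
Take 2 servings of strawberries: uses 106 kcal, +138.0 mg vitamin C (running total 330.0 mg).
Take 2 servings of spinach: uses 52 kcal, +40.0 mg vitamin C (running total 370.0 mg).
Take 1 serving of banana: uses 90 kcal, +14.0 mg vitamin C (running total 384.0 mg).
Take 0.6667 servings of avocado: uses 112 kcal, +6.0 mg vitamin C (running total 390.0 mg).
Filling greedily by vitamin C-per-kcal is optimal for one linear limit, giving 390.0 mg.

390.0 mg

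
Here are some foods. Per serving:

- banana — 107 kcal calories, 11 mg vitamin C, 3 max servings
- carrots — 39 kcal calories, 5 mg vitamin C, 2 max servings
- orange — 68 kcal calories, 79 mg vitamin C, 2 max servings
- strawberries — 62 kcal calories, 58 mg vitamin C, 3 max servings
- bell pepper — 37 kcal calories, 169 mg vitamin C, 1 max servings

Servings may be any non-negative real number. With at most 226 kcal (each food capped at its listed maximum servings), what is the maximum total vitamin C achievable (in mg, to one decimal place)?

376.6 mg

Vitamin C per kcal: bell pepper 4.568, orange 1.162, strawberries 0.9355, carrots 0.1282, banana 0.1028.
Take 1 serving of bell pepper: uses 37 kcal, +169.0 mg vitamin C (running total 169.0 mg).
Take 2 servings of orange: uses 136 kcal, +158.0 mg vitamin C (running total 327.0 mg).
Take 0.8548 servings of strawberries: uses 53 kcal, +49.6 mg vitamin C (running total 376.6 mg).
Greedy by best ratio exhausts the calories allowance optimally: 376.6 mg.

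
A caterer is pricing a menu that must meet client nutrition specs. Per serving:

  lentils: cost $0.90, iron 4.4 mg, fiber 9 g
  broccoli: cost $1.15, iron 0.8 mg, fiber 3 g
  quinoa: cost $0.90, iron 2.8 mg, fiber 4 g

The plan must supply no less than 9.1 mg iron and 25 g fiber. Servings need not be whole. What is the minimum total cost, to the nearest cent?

Check every corner: each single food scaled to meet both minima, and each pair solved so both constraints bind.
lentils only: max(9.1/4.4, 25/9) = 2.778 servings → $2.50.
broccoli only: max(9.1/0.8, 25/3) = 11.38 servings → $13.08.
quinoa only: max(9.1/2.8, 25/4) = 6.25 servings → $5.62.
lentils + broccoli with both tight: 1.217 servings and 4.683 servings → $6.48.
lentils + quinoa: intersection lies outside the first quadrant.
broccoli + quinoa with both tight: 6.462 servings and 1.404 servings → $8.69.
The minimum over all feasible corners is $2.50.

$2.50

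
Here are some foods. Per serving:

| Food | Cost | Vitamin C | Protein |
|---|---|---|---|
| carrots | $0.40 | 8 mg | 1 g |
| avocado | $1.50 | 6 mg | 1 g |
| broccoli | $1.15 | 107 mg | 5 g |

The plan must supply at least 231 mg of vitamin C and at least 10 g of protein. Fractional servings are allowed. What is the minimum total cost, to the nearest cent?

$2.48

Minimising a linear cost over {vitamin C ≥ 231, protein ≥ 10, servings ≥ 0} — the optimum is at a vertex, using one or two foods.
carrots only: max(231/8, 10/1) = 28.88 servings → $11.55.
avocado only: max(231/6, 10/1) = 38.5 servings → $57.75.
broccoli only: max(231/107, 10/5) = 2.159 servings → $2.48.
carrots + avocado with both targets exact would need a negative amount; discard.
carrots + broccoli: intersection lies outside the first quadrant.
avocado + broccoli with both targets exact would need a negative amount; discard.
Cheapest feasible corner: $2.48.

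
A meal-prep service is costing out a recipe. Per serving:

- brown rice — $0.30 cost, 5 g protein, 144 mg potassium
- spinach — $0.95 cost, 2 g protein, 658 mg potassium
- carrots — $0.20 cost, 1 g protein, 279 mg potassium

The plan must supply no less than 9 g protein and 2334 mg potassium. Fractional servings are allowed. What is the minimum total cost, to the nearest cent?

An LP optimum is at a vertex; with two nutrient constraints at most two foods are used. Check each candidate.
brown rice only: max(9/5, 2334/144) = 16.21 servings → $4.86.
spinach only: max(9/2, 2334/658) = 4.5 servings → $4.28.
carrots only: max(9/1, 2334/279) = 9 servings → $1.80.
brown rice + spinach with both tight: 0.4177 servings and 3.456 servings → $3.41.
brown rice + carrots with both tight: 0.1415 servings and 8.293 servings → $1.70.
spinach + carrots: intersection lies outside the first quadrant.
So the least-cost plan costs $1.70.

$1.70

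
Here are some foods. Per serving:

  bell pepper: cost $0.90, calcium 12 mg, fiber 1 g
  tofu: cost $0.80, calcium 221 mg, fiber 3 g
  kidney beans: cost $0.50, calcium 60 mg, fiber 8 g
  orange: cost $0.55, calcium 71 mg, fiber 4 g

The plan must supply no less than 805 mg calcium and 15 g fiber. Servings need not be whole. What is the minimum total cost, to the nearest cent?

$3.07

Two binding constraints pin down two serving amounts, so the optimal mix uses at most two foods. The candidates are each food alone (scaled to the tighter of calcium/fiber) and each pair with both constraints tight.
bell pepper only: max(805/12, 15/1) = 67.08 servings → $60.38.
tofu only: max(805/221, 15/3) = 5 servings → $4.00.
kidney beans only: max(805/60, 15/8) = 13.42 servings → $6.71.
orange only: max(805/71, 15/4) = 11.34 servings → $6.24.
bell pepper + tofu with both tight: 4.865 servings and 3.378 servings → $7.08.
bell pepper + kidney beans: the both-tight solution has a negative serving — not a feasible corner.
bell pepper + orange with both targets exact would need a negative amount; discard.
tofu + kidney beans with both tight: 3.489 servings and 0.5668 servings → $3.07.
tofu + orange with both tight: 3.212 servings and 1.341 servings → $3.31.
kidney beans + orange: the both-tight solution has a negative serving — not a feasible corner.
The minimum over all feasible corners is $3.07.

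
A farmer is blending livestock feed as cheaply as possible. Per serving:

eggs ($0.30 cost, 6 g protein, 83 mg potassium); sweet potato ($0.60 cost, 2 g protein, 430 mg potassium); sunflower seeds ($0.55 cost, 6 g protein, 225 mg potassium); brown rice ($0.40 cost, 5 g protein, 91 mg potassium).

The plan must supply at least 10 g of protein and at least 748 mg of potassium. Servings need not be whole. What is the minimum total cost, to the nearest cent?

The cheapest plan sits at a corner of the feasible region — with two constraints it uses at most two foods.
eggs only: max(10/6, 748/83) = 9.012 servings → $2.70.
sweet potato only: max(10/2, 748/430) = 5 servings → $3.00.
sunflower seeds only: max(10/6, 748/225) = 3.324 servings → $1.83.
brown rice only: max(10/5, 748/91) = 8.22 servings → $3.29.
eggs + sweet potato with both tight: 1.162 servings and 1.515 servings → $1.26.
eggs + sunflower seeds: the both-tight solution has a negative serving — not a feasible corner.
eggs + brown rice with both targets exact would need a negative amount; discard.
sweet potato + sunflower seeds with both tight: 1.051 servings and 1.316 servings → $1.35.
sweet potato + brown rice with both tight: 1.438 servings and 1.425 servings → $1.43.
sunflower seeds + brown rice: intersection lies outside the first quadrant.
The minimum over all feasible corners is $1.26.

$1.26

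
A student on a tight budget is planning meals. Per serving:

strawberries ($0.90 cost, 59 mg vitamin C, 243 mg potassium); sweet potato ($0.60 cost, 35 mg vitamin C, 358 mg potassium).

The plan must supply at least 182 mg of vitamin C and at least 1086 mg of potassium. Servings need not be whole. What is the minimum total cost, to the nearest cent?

$2.88

Check every corner: each single food scaled to meet both minima, and each pair solved so both constraints bind.
strawberries only: max(182/59, 1086/243) = 4.469 servings → $4.02.
sweet potato only: max(182/35, 1086/358) = 5.2 servings → $3.12.
strawberries + sweet potato with both tight: 2.152 servings and 1.573 servings → $2.88.
So the least-cost plan costs $2.88.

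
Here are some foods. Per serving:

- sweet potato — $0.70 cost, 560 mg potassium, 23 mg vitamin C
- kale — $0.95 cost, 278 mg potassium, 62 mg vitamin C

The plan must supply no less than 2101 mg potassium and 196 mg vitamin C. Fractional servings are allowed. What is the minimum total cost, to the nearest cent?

$3.93

At the optimum either one food covers both requirements or two foods hit both targets exactly; no other combination can be cheaper.
sweet potato only: max(2101/560, 196/23) = 8.522 servings → $5.97.
kale only: max(2101/278, 196/62) = 7.558 servings → $7.18.
sweet potato + kale with both tight: 2.675 servings and 2.169 servings → $3.93.
Cheapest feasible corner: $3.93.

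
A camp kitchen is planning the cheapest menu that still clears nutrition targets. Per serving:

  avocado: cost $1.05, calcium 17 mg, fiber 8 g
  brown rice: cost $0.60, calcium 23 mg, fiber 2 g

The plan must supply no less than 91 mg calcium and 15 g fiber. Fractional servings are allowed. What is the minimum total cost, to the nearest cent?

$3.03

A basic optimal solution has at most two foods positive. Try each food alone and each pair with both targets met exactly.
avocado only: max(91/17, 15/8) = 5.353 servings → $5.62.
brown rice only: max(91/23, 15/2) = 7.5 servings → $4.50.
avocado + brown rice with both tight: 1.087 servings and 3.153 servings → $3.03.
So the least-cost plan costs $3.03.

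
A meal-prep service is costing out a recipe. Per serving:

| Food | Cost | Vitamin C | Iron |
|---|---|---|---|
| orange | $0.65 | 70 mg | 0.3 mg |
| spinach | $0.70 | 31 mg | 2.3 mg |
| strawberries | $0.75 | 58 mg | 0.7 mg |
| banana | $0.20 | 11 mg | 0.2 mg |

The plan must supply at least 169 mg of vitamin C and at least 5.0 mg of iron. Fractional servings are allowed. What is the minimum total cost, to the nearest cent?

$2.38

This is a tiny linear program; its minimum lies at a vertex of the feasible set. List the vertices and price them.
orange only: max(169/70, 5.0/0.3) = 16.67 servings → $10.83.
spinach only: max(169/31, 5.0/2.3) = 5.452 servings → $3.82.
strawberries only: max(169/58, 5.0/0.7) = 7.143 servings → $5.36.
banana only: max(169/11, 5.0/0.2) = 25 servings → $5.00.
orange + spinach with both tight: 1.541 servings and 1.973 servings → $2.38.
orange + strawberries with both targets exact would need a negative amount; discard.
orange + banana: the both-tight solution has a negative serving — not a feasible corner.
spinach + strawberries with both tight: 1.537 servings and 2.092 servings → $2.65.
spinach + banana with both tight: 1.11 servings and 12.24 servings → $3.22.
strawberries + banana: the both-tight solution has a negative serving — not a feasible corner.
Cheapest feasible corner: $2.38.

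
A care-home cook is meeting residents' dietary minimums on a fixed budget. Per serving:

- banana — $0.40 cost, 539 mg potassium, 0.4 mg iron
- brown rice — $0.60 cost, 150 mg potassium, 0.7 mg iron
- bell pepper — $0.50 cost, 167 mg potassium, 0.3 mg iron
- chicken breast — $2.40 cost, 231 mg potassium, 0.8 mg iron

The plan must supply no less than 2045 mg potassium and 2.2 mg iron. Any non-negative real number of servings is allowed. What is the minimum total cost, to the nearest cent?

$2.08

Minimising a linear cost over {potassium ≥ 2045, iron ≥ 2.2, servings ≥ 0} — the optimum is at a vertex, using one or two foods.
banana only: max(2045/539, 2.2/0.4) = 5.5 servings → $2.20.
brown rice only: max(2045/150, 2.2/0.7) = 13.63 servings → $8.18.
bell pepper only: max(2045/167, 2.2/0.3) = 12.25 servings → $6.12.
chicken breast only: max(2045/231, 2.2/0.8) = 8.853 servings → $21.25.
banana + brown rice with both tight: 3.471 servings and 1.159 servings → $2.08.
banana + bell pepper with both tight: 2.593 servings and 3.876 servings → $2.98.
banana + chicken breast with both tight: 3.329 servings and 1.086 servings → $3.94.
brown rice + bell pepper: the both-tight solution has a negative serving — not a feasible corner.
brown rice + chicken breast: intersection lies outside the first quadrant.
bell pepper + chicken breast: intersection lies outside the first quadrant.
The minimum over all feasible corners is $2.08.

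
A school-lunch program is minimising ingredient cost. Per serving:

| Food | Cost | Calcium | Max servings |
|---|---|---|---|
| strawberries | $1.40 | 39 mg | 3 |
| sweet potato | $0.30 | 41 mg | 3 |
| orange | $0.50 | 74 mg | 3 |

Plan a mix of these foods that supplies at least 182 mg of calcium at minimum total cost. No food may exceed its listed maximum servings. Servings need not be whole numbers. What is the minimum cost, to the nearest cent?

Cost per mg of calcium: orange $0.0068, sweet potato $0.0073, strawberries $0.0359.
Take 2.459 servings of orange: +182.0 mg calcium for $1.23 (total $1.23, still need 0.0 mg).
Filling from the cheapest source first is optimal under one linear minimum: $1.23.

$1.23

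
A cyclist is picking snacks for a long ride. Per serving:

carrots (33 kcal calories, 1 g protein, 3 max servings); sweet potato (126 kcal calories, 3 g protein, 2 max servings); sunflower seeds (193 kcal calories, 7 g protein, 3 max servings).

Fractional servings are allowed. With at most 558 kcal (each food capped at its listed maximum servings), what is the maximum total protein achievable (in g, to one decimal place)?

Protein per kcal: sunflower seeds 0.03627, carrots 0.0303, sweet potato 0.02381.
Take 2.891 servings of sunflower seeds: uses 558 kcal, +20.2 g protein (running total 20.2 g).
Greedy by best ratio exhausts the calories allowance optimally: 20.2 g.

20.2 g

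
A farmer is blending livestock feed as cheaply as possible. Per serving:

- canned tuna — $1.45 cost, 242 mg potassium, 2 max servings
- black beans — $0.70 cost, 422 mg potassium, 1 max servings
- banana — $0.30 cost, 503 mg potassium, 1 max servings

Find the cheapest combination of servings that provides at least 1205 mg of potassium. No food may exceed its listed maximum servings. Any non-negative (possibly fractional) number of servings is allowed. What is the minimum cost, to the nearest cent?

$2.68

Cost per mg of potassium: banana $0.0006, black beans $0.0017, canned tuna $0.0060.
Take 1 serving of banana: +503.0 mg potassium for $0.30 (total $0.30, still need 702.0 mg).
Take 1 serving of black beans: +422.0 mg potassium for $0.70 (total $1.00, still need 280.0 mg).
Take 1.157 servings of canned tuna: +280.0 mg potassium for $1.68 (total $2.68, still need 0.0 mg).
Greedy by cheapest-per-mg is optimal for a single linear constraint, so the minimum cost is $2.68.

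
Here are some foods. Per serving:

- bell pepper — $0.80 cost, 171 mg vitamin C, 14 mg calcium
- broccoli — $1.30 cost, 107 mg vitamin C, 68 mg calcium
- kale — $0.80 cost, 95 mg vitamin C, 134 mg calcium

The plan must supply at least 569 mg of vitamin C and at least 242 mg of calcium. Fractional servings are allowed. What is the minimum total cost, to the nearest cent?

For a min-cost LP with two ≥-constraints, a basic feasible solution has at most two positive variables.
bell pepper only: max(569/171, 242/14) = 17.29 servings → $13.83.
broccoli only: max(569/107, 242/68) = 5.318 servings → $6.91.
kale only: max(569/95, 242/134) = 5.989 servings → $4.79.
bell pepper + broccoli with both tight: 1.263 servings and 3.299 servings → $5.30.
bell pepper + kale with both tight: 2.467 servings and 1.548 servings → $3.21.
broccoli + kale: intersection lies outside the first quadrant.
Cheapest feasible corner: $3.21.

$3.21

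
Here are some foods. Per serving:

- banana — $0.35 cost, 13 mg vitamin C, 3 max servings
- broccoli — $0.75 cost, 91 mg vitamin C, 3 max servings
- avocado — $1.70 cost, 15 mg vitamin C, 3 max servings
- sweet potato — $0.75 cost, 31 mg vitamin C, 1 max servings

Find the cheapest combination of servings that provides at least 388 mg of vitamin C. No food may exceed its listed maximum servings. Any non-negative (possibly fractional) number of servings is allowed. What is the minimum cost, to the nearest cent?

$9.15

Cost per mg of vitamin C: broccoli $0.0082, sweet potato $0.0242, banana $0.0269, avocado $0.1133.
Take 3 servings of broccoli: +273.0 mg vitamin C for $2.25 (total $2.25, still need 115.0 mg).
Take 1 serving of sweet potato: +31.0 mg vitamin C for $0.75 (total $3.00, still need 84.0 mg).
Take 3 servings of banana: +39.0 mg vitamin C for $1.05 (total $4.05, still need 45.0 mg).
Take 3 servings of avocado: +45.0 mg vitamin C for $5.10 (total $9.15, still need 0.0 mg).
Greedy by cheapest-per-mg is optimal for a single linear constraint, so the minimum cost is $9.15.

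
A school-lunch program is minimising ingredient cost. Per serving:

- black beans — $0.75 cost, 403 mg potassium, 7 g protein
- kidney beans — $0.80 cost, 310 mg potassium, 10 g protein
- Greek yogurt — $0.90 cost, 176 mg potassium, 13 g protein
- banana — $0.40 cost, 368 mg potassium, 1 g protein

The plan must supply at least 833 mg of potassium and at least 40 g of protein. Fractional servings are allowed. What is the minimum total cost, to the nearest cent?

This is a tiny linear program; its minimum lies at a vertex of the feasible set. List the vertices and price them.
black beans only: max(833/403, 40/7) = 5.714 servings → $4.29.
kidney beans only: max(833/310, 40/10) = 4 servings → $3.20.
Greek yogurt only: max(833/176, 40/13) = 4.733 servings → $4.26.
banana only: max(833/368, 40/1) = 40 servings → $16.00.
black beans + kidney beans: the both-tight solution has a negative serving — not a feasible corner.
black beans + Greek yogurt with both tight: 0.9456 servings and 2.568 servings → $3.02.
black beans + banana: the both-tight solution has a negative serving — not a feasible corner.
kidney beans + Greek yogurt with both tight: 1.669 servings and 1.793 servings → $2.95.
kidney beans + banana: intersection lies outside the first quadrant.
Greek yogurt + banana with both tight: 3.014 servings and 0.8223 servings → $3.04.
Cheapest feasible corner: $2.95.

$2.95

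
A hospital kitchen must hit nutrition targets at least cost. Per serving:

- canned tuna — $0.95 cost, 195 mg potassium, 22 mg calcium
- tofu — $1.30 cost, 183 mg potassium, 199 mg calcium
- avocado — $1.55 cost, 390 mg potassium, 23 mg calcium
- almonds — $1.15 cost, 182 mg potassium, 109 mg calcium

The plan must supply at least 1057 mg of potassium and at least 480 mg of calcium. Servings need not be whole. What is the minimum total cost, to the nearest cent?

For a min-cost LP with two ≥-constraints, a basic feasible solution has at most two positive variables.
canned tuna only: max(1057/195, 480/22) = 21.82 servings → $20.73.
tofu only: max(1057/183, 480/199) = 5.776 servings → $7.51.
avocado only: max(1057/390, 480/23) = 20.87 servings → $32.35.
almonds only: max(1057/182, 480/109) = 5.808 servings → $6.68.
canned tuna + tofu with both tight: 3.522 servings and 2.023 servings → $5.98.
canned tuna + avocado: intersection lies outside the first quadrant.
canned tuna + almonds with both tight: 1.615 servings and 4.078 servings → $6.22.
tofu + avocado with both tight: 2.219 servings and 1.669 servings → $5.47.
tofu + almonds: the both-tight solution has a negative serving — not a feasible corner.
avocado + almonds with both tight: 0.7268 servings and 4.25 servings → $6.01.
So the least-cost plan costs $5.47.

$5.47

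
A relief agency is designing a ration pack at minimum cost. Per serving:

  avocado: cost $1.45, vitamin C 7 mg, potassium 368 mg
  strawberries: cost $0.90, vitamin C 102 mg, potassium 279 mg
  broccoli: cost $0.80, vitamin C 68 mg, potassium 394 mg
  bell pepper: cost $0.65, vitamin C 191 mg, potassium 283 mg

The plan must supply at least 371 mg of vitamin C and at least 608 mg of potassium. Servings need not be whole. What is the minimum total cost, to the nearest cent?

$1.38

avocado only: max(371/7, 608/368) = 53 servings → $76.85.
strawberries only: max(371/102, 608/279) = 3.637 servings → $3.27.
broccoli only: max(371/68, 608/394) = 5.456 servings → $4.36.
bell pepper only: max(371/191, 608/283) = 2.148 servings → $1.40.
avocado + strawberries: intersection lies outside the first quadrant.
avocado + broccoli with both targets exact would need a negative amount; discard.
avocado + bell pepper with both tight: 0.163 servings and 1.936 servings → $1.50.
strawberries + broccoli: intersection lies outside the first quadrant.
strawberries + bell pepper with both tight: 0.4559 servings and 1.699 servings → $1.51.
broccoli + bell pepper with both tight: 0.1988 servings and 1.872 servings → $1.38.
The minimum over all feasible corners is $1.38.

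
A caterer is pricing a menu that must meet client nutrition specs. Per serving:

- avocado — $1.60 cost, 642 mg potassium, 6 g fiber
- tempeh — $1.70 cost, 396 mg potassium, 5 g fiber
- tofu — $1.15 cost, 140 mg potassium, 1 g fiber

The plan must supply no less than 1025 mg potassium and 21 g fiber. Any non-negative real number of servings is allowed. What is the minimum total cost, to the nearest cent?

$5.60

Two binding constraints pin down two serving amounts, so the optimal mix uses at most two foods. The candidates are each food alone (scaled to the tighter of potassium/fiber) and each pair with both constraints tight.
avocado only: max(1025/642, 21/6) = 3.5 servings → $5.60.
tempeh only: max(1025/396, 21/5) = 4.2 servings → $7.14.
tofu only: max(1025/140, 21/1) = 21 servings → $24.15.
avocado + tempeh with both targets exact would need a negative amount; discard.
avocado + tofu: the both-tight solution has a negative serving — not a feasible corner.
tempeh + tofu with both targets exact would need a negative amount; discard.
So the least-cost plan costs $5.60.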